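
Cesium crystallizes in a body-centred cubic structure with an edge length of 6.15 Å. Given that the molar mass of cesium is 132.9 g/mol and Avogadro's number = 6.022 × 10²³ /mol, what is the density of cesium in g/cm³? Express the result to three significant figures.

1.90 g/cm³

A BCC unit cell contains Z = 2 atoms.
Cell volume: a³ = (6.15 Å)³ = (6.150 × 10^-8 cm)³ = 2.326 × 10^-22 cm³.
ρ = Z·M/(N_A·a³) = 2 × 132.9 / (6.022 × 10²³ × 2.326 × 10^-22) = 1.898 g/cm³.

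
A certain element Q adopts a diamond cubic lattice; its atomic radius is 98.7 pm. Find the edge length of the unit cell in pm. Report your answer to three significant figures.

In a diamond cubic lattice, nearest neighbors lie along the body diagonal with √3·a = 8r.
a = 8r/√3 = 8 × 98.7 / 1.7321 = 456 pm.

456 pm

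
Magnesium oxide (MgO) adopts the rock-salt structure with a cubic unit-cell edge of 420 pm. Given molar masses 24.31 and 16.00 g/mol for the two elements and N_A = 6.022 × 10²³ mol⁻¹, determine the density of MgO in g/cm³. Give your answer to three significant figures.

The rock-salt structure contains Z = 4 formula units per cell; M(MgO) = 24.31 + 16.00 = 40.31 g/mol.
a³ = (4.200 × 10^-8 cm)³ = 7.409 × 10^-23 cm³.
ρ = 4 × 40.31 / (6.022 × 10²³ × 7.409 × 10^-23) = 3.614 g/cm³.

3.61 g/cm³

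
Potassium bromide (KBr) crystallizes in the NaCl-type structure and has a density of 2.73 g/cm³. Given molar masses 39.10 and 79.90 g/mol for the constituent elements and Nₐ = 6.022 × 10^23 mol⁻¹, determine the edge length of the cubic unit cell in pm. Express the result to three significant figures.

M(KBr) = 119.0 g/mol; Z = 4 formula units per cell.
a³ = Z·M/(N_A·ρ) = 4 × 119.0 / (6.022 × 10²³ × 2.73) = 2.895 × 10^-22 cm³, so a = 6.616 × 10^-8 cm = 662 pm.

662 pm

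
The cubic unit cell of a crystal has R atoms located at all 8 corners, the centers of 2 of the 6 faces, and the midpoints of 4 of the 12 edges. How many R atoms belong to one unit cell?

3

Corner atoms are shared by 8 cells (1/8 each), face atoms by 2 (1/2 each), edge atoms by 4 (1/4 each).
Net atoms = 8 × 1/8 + 2 × 1/2 + 4 × 1/4 = 1 + 1 + 1 = 3.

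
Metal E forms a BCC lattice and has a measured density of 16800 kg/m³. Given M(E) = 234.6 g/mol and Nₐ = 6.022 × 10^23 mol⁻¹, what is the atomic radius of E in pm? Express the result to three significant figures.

For a BCC cell (Z = 2), a³ = Z·M/(N_A·ρ) = 2 × 234.6 / (6.022 × 10²³ × 16.80) = 4.638 × 10^-23 cm³, so a = 3.593 × 10^-8 cm = 359.3 pm.
Atoms touch along the body diagonal, so √3·a = 4r, so r = 0.4330 × a = 156 pm.

156 pm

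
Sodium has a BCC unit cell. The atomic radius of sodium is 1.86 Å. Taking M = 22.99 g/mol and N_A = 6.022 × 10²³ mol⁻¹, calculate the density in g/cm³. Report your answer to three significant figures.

In a BCC lattice, atoms touch along the body diagonal, so √3·a = 4r, giving a = 4.295 Å = 4.295 × 10^-8 cm.
With Z = 2, ρ = Z·M/(N_A·a³) = 2 × 22.99 / (6.022 × 10²³ × 7.926 × 10^-23) = 0.9634 g/cm³.

0.963 g/cm³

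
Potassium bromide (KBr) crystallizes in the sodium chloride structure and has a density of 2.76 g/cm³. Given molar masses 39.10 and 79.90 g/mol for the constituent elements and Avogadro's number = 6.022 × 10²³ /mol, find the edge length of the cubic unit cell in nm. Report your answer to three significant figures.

M(KBr) = 119.0 g/mol; Z = 4 formula units per cell.
a³ = Z·M/(N_A·ρ) = 4 × 119.0 / (6.022 × 10²³ × 2.76) = 2.864 × 10^-22 cm³, so a = 6.592 × 10^-8 cm = 0.659 nm.

0.659 nm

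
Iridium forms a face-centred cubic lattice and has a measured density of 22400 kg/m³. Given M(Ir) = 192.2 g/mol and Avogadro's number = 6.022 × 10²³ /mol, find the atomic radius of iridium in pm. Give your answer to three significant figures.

For an FCC cell (Z = 4), a³ = Z·M/(N_A·ρ) = 4 × 192.2 / (6.022 × 10²³ × 22.40) = 5.699 × 10^-23 cm³, so a = 3.848 × 10^-8 cm = 384.8 pm.
Atoms touch along the face diagonal, so √2·a = 4r, so r = 0.3536 × a = 136 pm.

136 pm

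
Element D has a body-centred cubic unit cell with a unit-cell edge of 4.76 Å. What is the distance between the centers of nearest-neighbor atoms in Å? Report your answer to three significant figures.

4.12 Å

In a BCC structure, atoms touch along the body diagonal, so √3·a = 4r; the nearest-neighbor distance equals 2r = 0.8660·a.
d = 0.8660 × 4.76 = 4.12 Å.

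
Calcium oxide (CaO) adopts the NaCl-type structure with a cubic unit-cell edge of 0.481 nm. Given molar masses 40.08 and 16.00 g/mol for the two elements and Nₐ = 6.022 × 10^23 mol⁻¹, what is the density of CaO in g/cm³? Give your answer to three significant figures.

3.35 g/cm³

The NaCl-type structure contains Z = 4 formula units per cell; M(CaO) = 40.08 + 16.00 = 56.08 g/mol.
a³ = (4.810 × 10^-8 cm)³ = 1.113 × 10^-22 cm³.
ρ = 4 × 56.08 / (6.022 × 10²³ × 1.113 × 10^-22) = 3.347 g/cm³.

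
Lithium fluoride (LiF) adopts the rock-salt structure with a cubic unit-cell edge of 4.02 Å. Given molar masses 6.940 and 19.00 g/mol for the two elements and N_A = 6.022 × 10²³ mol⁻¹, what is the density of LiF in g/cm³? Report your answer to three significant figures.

2.65 g/cm³

The rock-salt structure contains Z = 4 formula units per cell; M(LiF) = 6.940 + 19.00 = 25.94 g/mol.
a³ = (4.020 × 10^-8 cm)³ = 6.496 × 10^-23 cm³.
ρ = 4 × 25.94 / (6.022 × 10²³ × 6.496 × 10^-23) = 2.652 g/cm³.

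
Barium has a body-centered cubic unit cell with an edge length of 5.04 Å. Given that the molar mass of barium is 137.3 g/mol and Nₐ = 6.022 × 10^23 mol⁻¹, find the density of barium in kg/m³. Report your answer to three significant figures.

A BCC unit cell contains Z = 2 atoms.
Cell volume: a³ = (5.04 Å)³ = (5.040 × 10^-8 cm)³ = 1.280 × 10^-22 cm³.
ρ = Z·M/(N_A·a³) = 2 × 137.3 / (6.022 × 10²³ × 1.280 × 10^-22) = 3.562 g/cm³ = 3560 kg/m³.

3560 kg/m³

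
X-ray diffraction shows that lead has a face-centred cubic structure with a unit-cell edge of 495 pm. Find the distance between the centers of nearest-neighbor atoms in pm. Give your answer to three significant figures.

350 pm

In an FCC structure, atoms touch along the face diagonal, so √2·a = 4r; the nearest-neighbor distance equals 2r = 0.7071·a.
d = 0.7071 × 495 = 350 pm.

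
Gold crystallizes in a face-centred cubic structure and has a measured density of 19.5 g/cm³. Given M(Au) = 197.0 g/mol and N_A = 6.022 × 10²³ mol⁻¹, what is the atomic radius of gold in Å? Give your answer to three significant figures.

1.44 Å

For an FCC cell (Z = 4), a³ = Z·M/(N_A·ρ) = 4 × 197.0 / (6.022 × 10²³ × 19.50) = 6.710 × 10^-23 cm³, so a = 4.064 × 10^-8 cm = 4.064 Å.
Atoms touch along the face diagonal, so √2·a = 4r, so r = 0.3536 × a = 1.44 Å.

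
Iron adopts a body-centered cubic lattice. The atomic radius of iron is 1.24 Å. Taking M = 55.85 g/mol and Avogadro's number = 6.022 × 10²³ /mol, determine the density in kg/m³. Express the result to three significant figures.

In a BCC lattice, atoms touch along the body diagonal, so √3·a = 4r, giving a = 2.864 Å = 2.864 × 10^-8 cm.
With Z = 2, ρ = Z·M/(N_A·a³) = 2 × 55.85 / (6.022 × 10²³ × 2.348 × 10^-23) = 7.899 g/cm³ = 7900 kg/m³.

7900 kg/m³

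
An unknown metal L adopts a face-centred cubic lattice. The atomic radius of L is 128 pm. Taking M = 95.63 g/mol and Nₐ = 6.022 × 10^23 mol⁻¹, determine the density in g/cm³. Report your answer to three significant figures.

13.4 g/cm³

In an FCC lattice, atoms touch along the face diagonal, so √2·a = 4r, giving a = 362.0 pm = 3.620 × 10^-8 cm.
With Z = 4, ρ = Z·M/(N_A·a³) = 4 × 95.63 / (6.022 × 10²³ × 4.745 × 10^-23) = 13.39 g/cm³.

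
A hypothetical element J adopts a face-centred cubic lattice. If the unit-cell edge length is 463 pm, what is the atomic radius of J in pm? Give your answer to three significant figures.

In an FCC lattice, atoms touch along the face diagonal, so √2·a = 4r.
r = √2·a/4 = 1.4142 × 463 / 4 = 164 pm.

164 pm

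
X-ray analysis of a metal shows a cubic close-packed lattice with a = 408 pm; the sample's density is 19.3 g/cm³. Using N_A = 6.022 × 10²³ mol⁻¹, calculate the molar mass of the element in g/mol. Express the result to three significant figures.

An FCC cell has Z = 4 atoms; a = 4.080 × 10^-8 cm.
M = ρ·N_A·a³/Z = 19.3 × 6.022 × 10²³ × 6.792 × 10^-23 / 4 = 197 g/mol.

197 g/mol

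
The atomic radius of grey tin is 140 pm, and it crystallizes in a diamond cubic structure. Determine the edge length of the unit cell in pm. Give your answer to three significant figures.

647 pm

In a diamond cubic lattice, nearest neighbors lie along the body diagonal with √3·a = 8r.
a = 8r/√3 = 8 × 140 / 1.7321 = 647 pm.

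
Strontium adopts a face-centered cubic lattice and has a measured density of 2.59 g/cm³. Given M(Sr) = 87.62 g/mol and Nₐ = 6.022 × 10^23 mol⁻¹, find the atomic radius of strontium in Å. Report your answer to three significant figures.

For an FCC cell (Z = 4), a³ = Z·M/(N_A·ρ) = 4 × 87.62 / (6.022 × 10²³ × 2.590) = 2.247 × 10^-22 cm³, so a = 6.080 × 10^-8 cm = 6.080 Å.
Atoms touch along the face diagonal, so √2·a = 4r, so r = 0.3536 × a = 2.15 Å.

2.15 Å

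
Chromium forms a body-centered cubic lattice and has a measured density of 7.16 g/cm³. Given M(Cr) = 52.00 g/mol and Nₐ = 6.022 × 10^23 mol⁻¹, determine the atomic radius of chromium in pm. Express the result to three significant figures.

For a BCC cell (Z = 2), a³ = Z·M/(N_A·ρ) = 2 × 52.00 / (6.022 × 10²³ × 7.160) = 2.412 × 10^-23 cm³, so a = 2.889 × 10^-8 cm = 288.9 pm.
Atoms touch along the body diagonal, so √3·a = 4r, so r = 0.4330 × a = 125 pm.

125 pm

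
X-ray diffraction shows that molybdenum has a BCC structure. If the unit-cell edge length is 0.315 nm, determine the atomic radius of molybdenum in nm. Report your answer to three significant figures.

In a BCC lattice, atoms touch along the body diagonal, so √3·a = 4r.
r = √3·a/4 = 1.7321 × 0.315 / 4 = 0.136 nm.

0.136 nm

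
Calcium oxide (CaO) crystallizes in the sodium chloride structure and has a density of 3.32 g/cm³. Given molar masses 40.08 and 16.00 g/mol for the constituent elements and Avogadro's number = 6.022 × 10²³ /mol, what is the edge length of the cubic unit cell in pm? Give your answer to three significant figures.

482 pm

M(CaO) = 56.08 g/mol; Z = 4 formula units per cell.
a³ = Z·M/(N_A·ρ) = 4 × 56.08 / (6.022 × 10²³ × 3.32) = 1.122 × 10^-22 cm³, so a = 4.823 × 10^-8 cm = 482 pm.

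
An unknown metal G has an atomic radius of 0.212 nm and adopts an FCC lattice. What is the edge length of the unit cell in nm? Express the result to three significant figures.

0.600 nm

In an FCC lattice, atoms touch along the face diagonal, so √2·a = 4r.
a = 4r/√2 = 4 × 0.212 / 1.4142 = 0.600 nm.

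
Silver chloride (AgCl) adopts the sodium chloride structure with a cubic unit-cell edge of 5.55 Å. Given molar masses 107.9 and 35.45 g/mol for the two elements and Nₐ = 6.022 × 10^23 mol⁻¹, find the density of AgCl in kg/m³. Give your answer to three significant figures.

5570 kg/m³

The sodium chloride structure contains Z = 4 formula units per cell; M(AgCl) = 107.9 + 35.45 = 143.35 g/mol.
a³ = (5.550 × 10^-8 cm)³ = 1.710 × 10^-22 cm³.
ρ = 4 × 143.35 / (6.022 × 10²³ × 1.710 × 10^-22) = 5.570 g/cm³ = 5570 kg/m³.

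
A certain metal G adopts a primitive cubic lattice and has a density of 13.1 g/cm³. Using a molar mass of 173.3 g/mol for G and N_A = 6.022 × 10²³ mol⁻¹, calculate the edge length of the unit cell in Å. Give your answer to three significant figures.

2.80 Å

With Z = 1 atom per simple cubic cell, a³ = Z·M/(N_A·ρ) = 1 × 173.3 / (6.022 × 10²³ × 13.10 g/cm³) = 2.197 × 10^-23 cm³.
a = (2.197 × 10^-23)^(1/3) = 2.801 × 10^-8 cm = 2.80 Å.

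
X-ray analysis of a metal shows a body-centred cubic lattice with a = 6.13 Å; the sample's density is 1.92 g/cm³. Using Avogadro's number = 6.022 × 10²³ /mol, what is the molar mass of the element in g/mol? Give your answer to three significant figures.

133 g/mol

A BCC cell has Z = 2 atoms; a = 6.130 × 10^-8 cm.
M = ρ·N_A·a³/Z = 1.92 × 6.022 × 10²³ × 2.303 × 10^-22 / 2 = 133 g/mol.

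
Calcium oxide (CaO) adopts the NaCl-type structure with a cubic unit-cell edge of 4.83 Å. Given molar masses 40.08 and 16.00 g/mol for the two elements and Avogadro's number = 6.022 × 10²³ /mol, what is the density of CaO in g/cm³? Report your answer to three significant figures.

3.31 g/cm³

The NaCl-type structure contains Z = 4 formula units per cell; M(CaO) = 40.08 + 16.00 = 56.08 g/mol.
a³ = (4.830 × 10^-8 cm)³ = 1.127 × 10^-22 cm³.
ρ = 4 × 56.08 / (6.022 × 10²³ × 1.127 × 10^-22) = 3.306 g/cm³.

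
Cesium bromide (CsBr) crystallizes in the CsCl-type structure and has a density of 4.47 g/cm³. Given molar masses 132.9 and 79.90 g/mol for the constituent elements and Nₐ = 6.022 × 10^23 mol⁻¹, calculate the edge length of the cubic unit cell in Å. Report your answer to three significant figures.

4.29 Å

M(CsBr) = 212.8 g/mol; Z = 1 formula unit per cell.
a³ = Z·M/(N_A·ρ) = 1 × 212.8 / (6.022 × 10²³ × 4.47) = 7.905 × 10^-23 cm³, so a = 4.292 × 10^-8 cm = 4.29 Å.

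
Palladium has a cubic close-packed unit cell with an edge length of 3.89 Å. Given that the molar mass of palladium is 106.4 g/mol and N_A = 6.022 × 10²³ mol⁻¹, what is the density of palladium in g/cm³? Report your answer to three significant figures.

An FCC unit cell contains Z = 4 atoms.
Cell volume: a³ = (3.89 Å)³ = (3.890 × 10^-8 cm)³ = 5.886 × 10^-23 cm³.
ρ = Z·M/(N_A·a³) = 4 × 106.4 / (6.022 × 10²³ × 5.886 × 10^-23) = 12.01 g/cm³.

12.0 g/cm³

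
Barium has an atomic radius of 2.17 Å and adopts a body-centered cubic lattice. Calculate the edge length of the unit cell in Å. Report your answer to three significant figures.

In a BCC lattice, atoms touch along the body diagonal, so √3·a = 4r.
a = 4r/√3 = 4 × 2.17 / 1.7321 = 5.01 Å.

5.01 Å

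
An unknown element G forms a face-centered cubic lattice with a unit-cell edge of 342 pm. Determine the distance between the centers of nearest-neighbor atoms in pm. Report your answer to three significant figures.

242 pm

In an FCC structure, atoms touch along the face diagonal, so √2·a = 4r; the nearest-neighbor distance equals 2r = 0.7071·a.
d = 0.7071 × 342 = 242 pm.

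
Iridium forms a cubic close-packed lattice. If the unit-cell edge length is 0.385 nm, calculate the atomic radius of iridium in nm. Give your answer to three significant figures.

In an FCC lattice, atoms touch along the face diagonal, so √2·a = 4r.
r = √2·a/4 = 1.4142 × 0.385 / 4 = 0.136 nm.

0.136 nm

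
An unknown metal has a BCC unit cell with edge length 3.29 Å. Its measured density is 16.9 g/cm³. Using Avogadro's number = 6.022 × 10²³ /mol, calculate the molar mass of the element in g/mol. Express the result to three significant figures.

181 g/mol

A BCC cell has Z = 2 atoms; a = 3.290 × 10^-8 cm.
M = ρ·N_A·a³/Z = 16.9 × 6.022 × 10²³ × 3.561 × 10^-23 / 2 = 181 g/mol.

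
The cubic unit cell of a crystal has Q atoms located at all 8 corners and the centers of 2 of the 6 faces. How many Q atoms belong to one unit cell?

Corner atoms are shared by 8 cells (1/8 each), face atoms by 2 (1/2 each).
Net atoms = 8 × 1/8 + 2 × 1/2 = 1 + 1 = 2.

2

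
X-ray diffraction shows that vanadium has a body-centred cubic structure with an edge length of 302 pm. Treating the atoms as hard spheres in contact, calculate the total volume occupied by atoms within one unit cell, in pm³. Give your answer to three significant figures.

In a BCC lattice atoms touch along the body diagonal, so √3·a = 4r, so r = 0.4330a = 130.8 pm.
V_atoms = Z × (4/3)πr³ = 2 × (4/3)π × (130.8)³ = 1.87 × 10^7 pm³.

1.87 × 10^7 pm³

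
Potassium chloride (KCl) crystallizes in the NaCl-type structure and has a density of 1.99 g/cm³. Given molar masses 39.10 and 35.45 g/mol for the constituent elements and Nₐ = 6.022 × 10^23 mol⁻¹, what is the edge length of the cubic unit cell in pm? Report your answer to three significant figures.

629 pm

M(KCl) = 74.55 g/mol; Z = 4 formula units per cell.
a³ = Z·M/(N_A·ρ) = 4 × 74.55 / (6.022 × 10²³ × 1.99) = 2.488 × 10^-22 cm³, so a = 6.290 × 10^-8 cm = 629 pm.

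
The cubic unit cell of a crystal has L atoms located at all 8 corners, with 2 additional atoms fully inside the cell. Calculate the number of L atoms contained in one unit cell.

Corner atoms are shared by 8 cells (1/8 each), interior atoms are unshared.
Net atoms = 8 × 1/8 + 2 = 1 + 2 = 3.

3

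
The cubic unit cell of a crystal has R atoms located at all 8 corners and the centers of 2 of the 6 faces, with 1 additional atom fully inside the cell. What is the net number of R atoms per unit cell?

3

Corner atoms are shared by 8 cells (1/8 each), face atoms by 2 (1/2 each), interior atoms are unshared.
Net atoms = 8 × 1/8 + 2 × 1/2 + 1 = 1 + 1 + 1 = 3.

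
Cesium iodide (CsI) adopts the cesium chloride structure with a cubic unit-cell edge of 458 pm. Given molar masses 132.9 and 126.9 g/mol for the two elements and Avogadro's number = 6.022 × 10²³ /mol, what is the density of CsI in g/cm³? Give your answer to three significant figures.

The cesium chloride structure contains Z = 1 formula unit per cell; M(CsI) = 132.9 + 126.9 = 259.8 g/mol.
a³ = (4.580 × 10^-8 cm)³ = 9.607 × 10^-23 cm³.
ρ = 1 × 259.8 / (6.022 × 10²³ × 9.607 × 10^-23) = 4.491 g/cm³.

4.49 g/cm³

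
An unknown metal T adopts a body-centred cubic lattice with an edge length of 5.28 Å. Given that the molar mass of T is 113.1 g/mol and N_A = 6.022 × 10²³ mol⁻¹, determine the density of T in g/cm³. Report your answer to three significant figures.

2.55 g/cm³

A BCC unit cell contains Z = 2 atoms.
Cell volume: a³ = (5.28 Å)³ = (5.280 × 10^-8 cm)³ = 1.472 × 10^-22 cm³.
ρ = Z·M/(N_A·a³) = 2 × 113.1 / (6.022 × 10²³ × 1.472 × 10^-22) = 2.552 g/cm³.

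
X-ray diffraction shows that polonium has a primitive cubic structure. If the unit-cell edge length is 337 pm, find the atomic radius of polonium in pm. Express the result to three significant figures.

169 pm

In a simple cubic lattice, atoms touch along the cell edge, so a = 2r.
r = a/2 = 337/2 = 169 pm.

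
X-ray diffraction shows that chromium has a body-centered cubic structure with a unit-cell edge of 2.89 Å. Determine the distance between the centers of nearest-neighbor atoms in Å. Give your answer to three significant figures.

In a BCC structure, atoms touch along the body diagonal, so √3·a = 4r; the nearest-neighbor distance equals 2r = 0.8660·a.
d = 0.8660 × 2.89 = 2.50 Å.

2.50 Å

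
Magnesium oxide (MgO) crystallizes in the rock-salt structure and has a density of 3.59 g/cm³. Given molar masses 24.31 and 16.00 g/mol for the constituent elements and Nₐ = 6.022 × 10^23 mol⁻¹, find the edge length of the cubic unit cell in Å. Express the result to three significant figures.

4.21 Å

M(MgO) = 40.31 g/mol; Z = 4 formula units per cell.
a³ = Z·M/(N_A·ρ) = 4 × 40.31 / (6.022 × 10²³ × 3.59) = 7.458 × 10^-23 cm³, so a = 4.209 × 10^-8 cm = 4.21 Å.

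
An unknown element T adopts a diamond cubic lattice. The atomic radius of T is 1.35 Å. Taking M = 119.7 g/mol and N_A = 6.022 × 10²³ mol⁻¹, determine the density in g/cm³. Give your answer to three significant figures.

In a diamond cubic lattice, nearest neighbors lie along the body diagonal with √3·a = 8r, giving a = 6.235 Å = 6.235 × 10^-8 cm.
With Z = 8, ρ = Z·M/(N_A·a³) = 8 × 119.7 / (6.022 × 10²³ × 2.424 × 10^-22) = 6.559 g/cm³.

6.56 g/cm³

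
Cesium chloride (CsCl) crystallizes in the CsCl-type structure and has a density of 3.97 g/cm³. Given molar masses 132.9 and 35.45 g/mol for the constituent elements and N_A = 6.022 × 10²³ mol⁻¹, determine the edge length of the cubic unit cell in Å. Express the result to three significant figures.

M(CsCl) = 168.35 g/mol; Z = 1 formula unit per cell.
a³ = Z·M/(N_A·ρ) = 1 × 168.35 / (6.022 × 10²³ × 3.97) = 7.042 × 10^-23 cm³, so a = 4.129 × 10^-8 cm = 4.13 Å.

4.13 Å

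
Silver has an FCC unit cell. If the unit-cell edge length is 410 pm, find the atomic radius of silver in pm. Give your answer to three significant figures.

In an FCC lattice, atoms touch along the face diagonal, so √2·a = 4r.
r = √2·a/4 = 1.4142 × 410 / 4 = 145 pm.

145 pm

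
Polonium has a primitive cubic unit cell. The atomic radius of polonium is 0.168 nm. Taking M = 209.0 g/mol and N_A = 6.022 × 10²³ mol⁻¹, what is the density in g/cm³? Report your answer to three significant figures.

In a simple cubic lattice, atoms touch along the cell edge, so a = 2r, giving a = 0.3360 nm = 3.360 × 10^-8 cm.
With Z = 1, ρ = Z·M/(N_A·a³) = 1 × 209.0 / (6.022 × 10²³ × 3.793 × 10^-23) = 9.149 g/cm³.

9.15 g/cm³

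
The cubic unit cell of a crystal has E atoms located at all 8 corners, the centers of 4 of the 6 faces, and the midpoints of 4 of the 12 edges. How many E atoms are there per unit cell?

Corner atoms are shared by 8 cells (1/8 each), face atoms by 2 (1/2 each), edge atoms by 4 (1/4 each).
Net atoms = 8 × 1/8 + 4 × 1/2 + 4 × 1/4 = 1 + 2 + 1 = 4.

4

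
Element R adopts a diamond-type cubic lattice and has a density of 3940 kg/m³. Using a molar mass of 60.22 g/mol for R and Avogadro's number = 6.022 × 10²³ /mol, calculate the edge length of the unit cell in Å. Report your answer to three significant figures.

With Z = 8 atoms per diamond cubic cell, a³ = Z·M/(N_A·ρ) = 8 × 60.22 / (6.022 × 10²³ × 3.940 g/cm³) = 2.030 × 10^-22 cm³.
a = (2.030 × 10^-22)^(1/3) = 5.878 × 10^-8 cm = 5.88 Å.

5.88 Å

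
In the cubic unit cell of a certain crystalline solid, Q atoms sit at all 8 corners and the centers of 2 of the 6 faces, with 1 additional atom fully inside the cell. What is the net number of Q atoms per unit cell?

Corner atoms are shared by 8 cells (1/8 each), face atoms by 2 (1/2 each), interior atoms are unshared.
Net atoms = 8 × 1/8 + 2 × 1/2 + 1 = 1 + 1 + 1 = 3.

3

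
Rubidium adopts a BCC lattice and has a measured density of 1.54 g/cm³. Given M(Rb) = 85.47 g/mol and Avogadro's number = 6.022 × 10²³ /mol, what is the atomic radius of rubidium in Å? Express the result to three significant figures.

For a BCC cell (Z = 2), a³ = Z·M/(N_A·ρ) = 2 × 85.47 / (6.022 × 10²³ × 1.540) = 1.843 × 10^-22 cm³, so a = 5.691 × 10^-8 cm = 5.691 Å.
Atoms touch along the body diagonal, so √3·a = 4r, so r = 0.4330 × a = 2.46 Å.

2.46 Å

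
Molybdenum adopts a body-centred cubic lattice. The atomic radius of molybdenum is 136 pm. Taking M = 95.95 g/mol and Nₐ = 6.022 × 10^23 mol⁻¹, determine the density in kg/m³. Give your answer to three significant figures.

In a BCC lattice, atoms touch along the body diagonal, so √3·a = 4r, giving a = 314.1 pm = 3.141 × 10^-8 cm.
With Z = 2, ρ = Z·M/(N_A·a³) = 2 × 95.95 / (6.022 × 10²³ × 3.098 × 10^-23) = 10.29 g/cm³ = 10300 kg/m³.

10300 kg/m³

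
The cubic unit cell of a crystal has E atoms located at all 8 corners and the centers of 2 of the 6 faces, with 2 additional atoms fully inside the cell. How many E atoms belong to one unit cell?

4

Corner atoms are shared by 8 cells (1/8 each), face atoms by 2 (1/2 each), interior atoms are unshared.
Net atoms = 8 × 1/8 + 2 × 1/2 + 2 = 1 + 1 + 2 = 4.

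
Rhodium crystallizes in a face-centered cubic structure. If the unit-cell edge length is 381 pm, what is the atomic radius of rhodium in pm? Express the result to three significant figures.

In an FCC lattice, atoms touch along the face diagonal, so √2·a = 4r.
r = √2·a/4 = 1.4142 × 381 / 4 = 135 pm.

135 pm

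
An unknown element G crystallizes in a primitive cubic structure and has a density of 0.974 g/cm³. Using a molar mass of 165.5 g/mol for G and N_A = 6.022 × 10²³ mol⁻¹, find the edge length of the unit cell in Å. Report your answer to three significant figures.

6.56 Å

With Z = 1 atom per simple cubic cell, a³ = Z·M/(N_A·ρ) = 1 × 165.5 / (6.022 × 10²³ × 0.9740 g/cm³) = 2.822 × 10^-22 cm³.
a = (2.822 × 10^-22)^(1/3) = 6.559 × 10^-8 cm = 6.56 Å.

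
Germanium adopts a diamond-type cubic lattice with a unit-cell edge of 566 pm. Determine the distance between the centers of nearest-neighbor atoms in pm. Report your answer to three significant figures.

In a diamond cubic structure, nearest neighbors lie along the body diagonal with √3·a = 8r; the nearest-neighbor distance equals 2r = 0.4330·a.
d = 0.4330 × 566 = 245 pm.

245 pm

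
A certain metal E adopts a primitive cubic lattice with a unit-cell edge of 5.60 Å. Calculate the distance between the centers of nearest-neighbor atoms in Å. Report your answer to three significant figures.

5.60 Å

In a simple cubic structure, atoms touch along the cell edge, so a = 2r; the nearest-neighbor distance equals 2r = 1.000·a.
d = 1.000 × 5.60 = 5.60 Å.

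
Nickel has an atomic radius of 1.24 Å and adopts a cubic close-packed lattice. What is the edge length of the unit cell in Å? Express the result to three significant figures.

In an FCC lattice, atoms touch along the face diagonal, so √2·a = 4r.
a = 4r/√2 = 4 × 1.24 / 1.4142 = 3.51 Å.

3.51 Å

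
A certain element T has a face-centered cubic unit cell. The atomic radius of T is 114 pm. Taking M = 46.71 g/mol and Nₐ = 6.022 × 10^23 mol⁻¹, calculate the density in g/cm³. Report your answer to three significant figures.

In an FCC lattice, atoms touch along the face diagonal, so √2·a = 4r, giving a = 322.4 pm = 3.224 × 10^-8 cm.
With Z = 4, ρ = Z·M/(N_A·a³) = 4 × 46.71 / (6.022 × 10²³ × 3.352 × 10^-23) = 9.255 g/cm³.

9.26 g/cm³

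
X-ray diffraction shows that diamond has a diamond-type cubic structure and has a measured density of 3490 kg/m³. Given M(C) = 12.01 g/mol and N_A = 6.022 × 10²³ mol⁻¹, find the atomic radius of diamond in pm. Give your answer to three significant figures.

77.4 pm

For a diamond cubic cell (Z = 8), a³ = Z·M/(N_A·ρ) = 8 × 12.01 / (6.022 × 10²³ × 3.490) = 4.572 × 10^-23 cm³, so a = 3.576 × 10^-8 cm = 357.6 pm.
Nearest neighbors lie along the body diagonal with √3·a = 8r, so r = 0.2165 × a = 77.4 pm.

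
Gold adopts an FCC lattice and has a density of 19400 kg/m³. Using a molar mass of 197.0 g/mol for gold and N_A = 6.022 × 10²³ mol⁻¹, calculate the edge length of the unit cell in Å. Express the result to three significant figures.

With Z = 4 atoms per FCC cell, a³ = Z·M/(N_A·ρ) = 4 × 197.0 / (6.022 × 10²³ × 19.40 g/cm³) = 6.745 × 10^-23 cm³.
a = (6.745 × 10^-23)^(1/3) = 4.071 × 10^-8 cm = 4.07 Å.

4.07 Å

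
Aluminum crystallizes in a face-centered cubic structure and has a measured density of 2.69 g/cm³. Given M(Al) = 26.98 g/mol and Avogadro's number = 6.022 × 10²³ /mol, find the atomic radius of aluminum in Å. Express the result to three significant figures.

For an FCC cell (Z = 4), a³ = Z·M/(N_A·ρ) = 4 × 26.98 / (6.022 × 10²³ × 2.690) = 6.662 × 10^-23 cm³, so a = 4.054 × 10^-8 cm = 4.054 Å.
Atoms touch along the face diagonal, so √2·a = 4r, so r = 0.3536 × a = 1.43 Å.

1.43 Å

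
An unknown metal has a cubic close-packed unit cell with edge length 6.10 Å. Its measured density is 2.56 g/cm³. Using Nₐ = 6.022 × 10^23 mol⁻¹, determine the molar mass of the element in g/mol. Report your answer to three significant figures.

87.5 g/mol

An FCC cell has Z = 4 atoms; a = 6.100 × 10^-8 cm.
M = ρ·N_A·a³/Z = 2.56 × 6.022 × 10²³ × 2.270 × 10^-22 / 4 = 87.5 g/mol.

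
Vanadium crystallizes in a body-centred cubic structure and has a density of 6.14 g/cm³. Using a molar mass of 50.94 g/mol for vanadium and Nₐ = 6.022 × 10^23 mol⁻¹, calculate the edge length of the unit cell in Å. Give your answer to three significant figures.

3.02 Å

With Z = 2 atoms per BCC cell, a³ = Z·M/(N_A·ρ) = 2 × 50.94 / (6.022 × 10²³ × 6.140 g/cm³) = 2.755 × 10^-23 cm³.
a = (2.755 × 10^-23)^(1/3) = 3.020 × 10^-8 cm = 3.02 Å.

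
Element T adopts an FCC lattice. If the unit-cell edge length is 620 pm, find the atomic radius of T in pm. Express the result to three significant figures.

In an FCC lattice, atoms touch along the face diagonal, so √2·a = 4r.
r = √2·a/4 = 1.4142 × 620 / 4 = 219 pm.

219 pm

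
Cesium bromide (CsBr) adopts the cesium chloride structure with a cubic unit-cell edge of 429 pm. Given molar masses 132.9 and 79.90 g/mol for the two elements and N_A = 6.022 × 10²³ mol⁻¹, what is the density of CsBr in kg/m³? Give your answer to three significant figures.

4480 kg/m³

The cesium chloride structure contains Z = 1 formula unit per cell; M(CsBr) = 132.9 + 79.90 = 212.8 g/mol.
a³ = (4.290 × 10^-8 cm)³ = 7.895 × 10^-23 cm³.
ρ = 1 × 212.8 / (6.022 × 10²³ × 7.895 × 10^-23) = 4.476 g/cm³ = 4480 kg/m³.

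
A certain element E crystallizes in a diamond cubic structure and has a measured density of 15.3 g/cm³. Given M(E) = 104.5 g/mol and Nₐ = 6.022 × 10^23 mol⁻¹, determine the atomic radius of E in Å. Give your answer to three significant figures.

For a diamond cubic cell (Z = 8), a³ = Z·M/(N_A·ρ) = 8 × 104.5 / (6.022 × 10²³ × 15.30) = 9.073 × 10^-23 cm³, so a = 4.494 × 10^-8 cm = 4.494 Å.
Nearest neighbors lie along the body diagonal with √3·a = 8r, so r = 0.2165 × a = 0.973 Å.

0.973 Å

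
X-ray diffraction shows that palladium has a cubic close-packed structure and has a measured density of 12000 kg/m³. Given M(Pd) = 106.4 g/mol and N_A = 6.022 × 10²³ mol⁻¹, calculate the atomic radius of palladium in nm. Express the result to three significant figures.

0.138 nm

For an FCC cell (Z = 4), a³ = Z·M/(N_A·ρ) = 4 × 106.4 / (6.022 × 10²³ × 12.00) = 5.890 × 10^-23 cm³, so a = 3.891 × 10^-8 cm = 0.3891 nm.
Atoms touch along the face diagonal, so √2·a = 4r, so r = 0.3536 × a = 0.138 nm.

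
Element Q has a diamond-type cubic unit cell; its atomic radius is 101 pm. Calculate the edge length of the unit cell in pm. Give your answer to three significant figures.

In a diamond cubic lattice, nearest neighbors lie along the body diagonal with √3·a = 8r.
a = 8r/√3 = 8 × 101 / 1.7321 = 466 pm.

466 pm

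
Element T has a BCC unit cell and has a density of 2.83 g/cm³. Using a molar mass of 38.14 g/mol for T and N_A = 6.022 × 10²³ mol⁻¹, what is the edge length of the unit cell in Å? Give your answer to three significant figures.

With Z = 2 atoms per BCC cell, a³ = Z·M/(N_A·ρ) = 2 × 38.14 / (6.022 × 10²³ × 2.830 g/cm³) = 4.476 × 10^-23 cm³.
a = (4.476 × 10^-23)^(1/3) = 3.551 × 10^-8 cm = 3.55 Å.

3.55 Å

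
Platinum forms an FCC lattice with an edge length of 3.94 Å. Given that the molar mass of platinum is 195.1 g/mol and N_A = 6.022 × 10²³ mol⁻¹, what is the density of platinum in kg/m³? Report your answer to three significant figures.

An FCC unit cell contains Z = 4 atoms.
Cell volume: a³ = (3.94 Å)³ = (3.940 × 10^-8 cm)³ = 6.116 × 10^-23 cm³.
ρ = Z·M/(N_A·a³) = 4 × 195.1 / (6.022 × 10²³ × 6.116 × 10^-23) = 21.19 g/cm³ = 21200 kg/m³.

21200 kg/m³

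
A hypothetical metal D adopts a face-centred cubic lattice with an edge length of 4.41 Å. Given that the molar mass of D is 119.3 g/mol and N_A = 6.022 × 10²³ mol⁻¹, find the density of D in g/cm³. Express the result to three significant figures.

9.24 g/cm³

An FCC unit cell contains Z = 4 atoms.
Cell volume: a³ = (4.41 Å)³ = (4.410 × 10^-8 cm)³ = 8.577 × 10^-23 cm³.
ρ = Z·M/(N_A·a³) = 4 × 119.3 / (6.022 × 10²³ × 8.577 × 10^-23) = 9.239 g/cm³.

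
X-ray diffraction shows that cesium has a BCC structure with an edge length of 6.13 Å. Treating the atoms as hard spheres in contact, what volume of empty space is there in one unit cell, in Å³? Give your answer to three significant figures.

In a BCC lattice atoms touch along the body diagonal, so √3·a = 4r, so r = 0.4330a = 2.654 Å.
V_cell = a³ = 230.3 Å³; V_atoms = 2 × (4/3)πr³ = 156.7 Å³.
Empty space = 230.3 − 156.7 = 73.7 Å³.

73.7 Å³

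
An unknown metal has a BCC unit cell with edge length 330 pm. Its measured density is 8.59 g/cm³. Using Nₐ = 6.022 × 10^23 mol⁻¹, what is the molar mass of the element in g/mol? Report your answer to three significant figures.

92.9 g/mol

A BCC cell has Z = 2 atoms; a = 3.300 × 10^-8 cm.
M = ρ·N_A·a³/Z = 8.59 × 6.022 × 10²³ × 3.594 × 10^-23 / 2 = 92.9 g/mol.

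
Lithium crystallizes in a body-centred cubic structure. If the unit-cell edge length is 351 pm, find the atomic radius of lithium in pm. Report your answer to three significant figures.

In a BCC lattice, atoms touch along the body diagonal, so √3·a = 4r.
r = √3·a/4 = 1.7321 × 351 / 4 = 152 pm.

152 pm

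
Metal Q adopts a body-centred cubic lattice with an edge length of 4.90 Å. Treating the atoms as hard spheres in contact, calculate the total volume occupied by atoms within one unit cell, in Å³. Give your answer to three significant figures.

80.0 Å³

In a BCC lattice atoms touch along the body diagonal, so √3·a = 4r, so r = 0.4330a = 2.122 Å.
V_atoms = Z × (4/3)πr³ = 2 × (4/3)π × (2.122)³ = 80.0 Å³.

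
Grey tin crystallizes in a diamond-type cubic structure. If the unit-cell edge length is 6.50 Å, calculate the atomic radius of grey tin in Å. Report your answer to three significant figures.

In a diamond cubic lattice, nearest neighbors lie along the body diagonal with √3·a = 8r.
r = √3·a/8 = 1.7321 × 6.50 / 8 = 1.41 Å.

1.41 Å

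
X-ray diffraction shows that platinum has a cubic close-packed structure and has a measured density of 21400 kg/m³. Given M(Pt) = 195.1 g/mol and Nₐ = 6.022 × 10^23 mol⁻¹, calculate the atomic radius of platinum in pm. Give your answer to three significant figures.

For an FCC cell (Z = 4), a³ = Z·M/(N_A·ρ) = 4 × 195.1 / (6.022 × 10²³ × 21.40) = 6.056 × 10^-23 cm³, so a = 3.927 × 10^-8 cm = 392.7 pm.
Atoms touch along the face diagonal, so √2·a = 4r, so r = 0.3536 × a = 139 pm.

139 pm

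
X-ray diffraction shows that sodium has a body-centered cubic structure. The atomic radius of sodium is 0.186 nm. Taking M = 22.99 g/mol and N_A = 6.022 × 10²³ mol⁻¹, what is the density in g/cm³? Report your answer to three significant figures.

0.963 g/cm³

In a BCC lattice, atoms touch along the body diagonal, so √3·a = 4r, giving a = 0.4295 nm = 4.295 × 10^-8 cm.
With Z = 2, ρ = Z·M/(N_A·a³) = 2 × 22.99 / (6.022 × 10²³ × 7.926 × 10^-23) = 0.9634 g/cm³.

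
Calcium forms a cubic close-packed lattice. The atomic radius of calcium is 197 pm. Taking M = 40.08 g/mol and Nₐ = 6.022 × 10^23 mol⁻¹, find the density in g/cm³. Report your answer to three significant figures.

1.54 g/cm³

In an FCC lattice, atoms touch along the face diagonal, so √2·a = 4r, giving a = 557.2 pm = 5.572 × 10^-8 cm.
With Z = 4, ρ = Z·M/(N_A·a³) = 4 × 40.08 / (6.022 × 10²³ × 1.730 × 10^-22) = 1.539 g/cm³.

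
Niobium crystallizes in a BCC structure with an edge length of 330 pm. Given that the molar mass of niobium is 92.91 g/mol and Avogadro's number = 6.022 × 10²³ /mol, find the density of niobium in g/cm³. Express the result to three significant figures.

8.59 g/cm³

A BCC unit cell contains Z = 2 atoms.
Cell volume: a³ = (330 pm)³ = (3.300 × 10^-8 cm)³ = 3.594 × 10^-23 cm³.
ρ = Z·M/(N_A·a³) = 2 × 92.91 / (6.022 × 10²³ × 3.594 × 10^-23) = 8.586 g/cm³.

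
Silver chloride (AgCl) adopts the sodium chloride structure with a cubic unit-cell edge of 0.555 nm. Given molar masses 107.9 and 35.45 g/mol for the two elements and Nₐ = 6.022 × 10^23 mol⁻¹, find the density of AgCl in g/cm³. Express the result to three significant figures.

The sodium chloride structure contains Z = 4 formula units per cell; M(AgCl) = 107.9 + 35.45 = 143.35 g/mol.
a³ = (5.550 × 10^-8 cm)³ = 1.710 × 10^-22 cm³.
ρ = 4 × 143.35 / (6.022 × 10²³ × 1.710 × 10^-22) = 5.570 g/cm³.

5.57 g/cm³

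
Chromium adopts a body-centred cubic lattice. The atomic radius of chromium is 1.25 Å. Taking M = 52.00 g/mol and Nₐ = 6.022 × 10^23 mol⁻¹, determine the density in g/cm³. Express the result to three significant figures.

7.18 g/cm³

In a BCC lattice, atoms touch along the body diagonal, so √3·a = 4r, giving a = 2.887 Å = 2.887 × 10^-8 cm.
With Z = 2, ρ = Z·M/(N_A·a³) = 2 × 52.00 / (6.022 × 10²³ × 2.406 × 10^-23) = 7.179 g/cm³.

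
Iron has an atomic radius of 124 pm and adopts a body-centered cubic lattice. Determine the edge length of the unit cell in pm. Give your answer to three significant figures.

286 pm

In a BCC lattice, atoms touch along the body diagonal, so √3·a = 4r.
a = 4r/√3 = 4 × 124 / 1.7321 = 286 pm.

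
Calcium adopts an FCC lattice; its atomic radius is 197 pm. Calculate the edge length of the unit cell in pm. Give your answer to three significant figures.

557 pm

In an FCC lattice, atoms touch along the face diagonal, so √2·a = 4r.
a = 4r/√2 = 4 × 197 / 1.4142 = 557 pm.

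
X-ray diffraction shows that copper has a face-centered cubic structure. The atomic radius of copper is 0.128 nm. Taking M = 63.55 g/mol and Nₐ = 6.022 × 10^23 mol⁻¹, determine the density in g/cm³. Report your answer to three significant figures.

8.90 g/cm³

In an FCC lattice, atoms touch along the face diagonal, so √2·a = 4r, giving a = 0.3620 nm = 3.620 × 10^-8 cm.
With Z = 4, ρ = Z·M/(N_A·a³) = 4 × 63.55 / (6.022 × 10²³ × 4.745 × 10^-23) = 8.895 g/cm³.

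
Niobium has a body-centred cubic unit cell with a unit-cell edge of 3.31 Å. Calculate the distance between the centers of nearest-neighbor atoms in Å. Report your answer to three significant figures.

In a BCC structure, atoms touch along the body diagonal, so √3·a = 4r; the nearest-neighbor distance equals 2r = 0.8660·a.
d = 0.8660 × 3.31 = 2.87 Å.

2.87 Å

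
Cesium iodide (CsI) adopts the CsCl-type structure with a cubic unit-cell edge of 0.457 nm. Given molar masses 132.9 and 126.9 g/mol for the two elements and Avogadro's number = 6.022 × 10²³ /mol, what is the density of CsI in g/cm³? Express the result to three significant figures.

The CsCl-type structure contains Z = 1 formula unit per cell; M(CsI) = 132.9 + 126.9 = 259.8 g/mol.
a³ = (4.570 × 10^-8 cm)³ = 9.544 × 10^-23 cm³.
ρ = 1 × 259.8 / (6.022 × 10²³ × 9.544 × 10^-23) = 4.520 g/cm³.

4.52 g/cm³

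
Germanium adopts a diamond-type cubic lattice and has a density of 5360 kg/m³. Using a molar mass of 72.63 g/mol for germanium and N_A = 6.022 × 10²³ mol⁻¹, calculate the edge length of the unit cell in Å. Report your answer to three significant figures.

5.65 Å

With Z = 8 atoms per diamond cubic cell, a³ = Z·M/(N_A·ρ) = 8 × 72.63 / (6.022 × 10²³ × 5.360 g/cm³) = 1.800 × 10^-22 cm³.
a = (1.800 × 10^-22)^(1/3) = 5.646 × 10^-8 cm = 5.65 Å.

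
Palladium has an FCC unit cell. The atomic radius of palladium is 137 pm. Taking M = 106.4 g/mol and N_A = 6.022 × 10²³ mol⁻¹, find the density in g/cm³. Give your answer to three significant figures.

In an FCC lattice, atoms touch along the face diagonal, so √2·a = 4r, giving a = 387.5 pm = 3.875 × 10^-8 cm.
With Z = 4, ρ = Z·M/(N_A·a³) = 4 × 106.4 / (6.022 × 10²³ × 5.818 × 10^-23) = 12.15 g/cm³.

12.1 g/cm³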